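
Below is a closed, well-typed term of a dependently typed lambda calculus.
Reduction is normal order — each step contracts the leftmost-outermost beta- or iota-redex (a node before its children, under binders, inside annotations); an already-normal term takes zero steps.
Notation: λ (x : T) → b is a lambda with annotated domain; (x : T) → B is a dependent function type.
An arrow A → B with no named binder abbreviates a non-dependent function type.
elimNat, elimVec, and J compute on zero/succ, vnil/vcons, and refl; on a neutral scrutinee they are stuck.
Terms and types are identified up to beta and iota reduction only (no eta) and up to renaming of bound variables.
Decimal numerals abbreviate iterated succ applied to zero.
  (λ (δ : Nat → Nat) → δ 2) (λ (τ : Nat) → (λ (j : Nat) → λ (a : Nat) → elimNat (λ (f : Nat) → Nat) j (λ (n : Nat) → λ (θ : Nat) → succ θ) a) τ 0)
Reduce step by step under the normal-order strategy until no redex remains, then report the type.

normal-order reduction sequence:
  (λ (δ : Nat → Nat) → δ 2) (λ (τ : Nat) → (λ (j : Nat) → λ (a : Nat) → elimNat (λ (f : Nat) → Nat) j (λ (n : Nat) → λ (θ : Nat) → succ θ) a) τ 0)
  ~> (λ (δ : Nat) → (λ (τ : Nat) → λ (j : Nat) → elimNat (λ (a : Nat) → Nat) τ (λ (f : Nat) → λ (n : Nat) → succ n) j) δ 0) 2
  ~> (λ (δ : Nat) → λ (τ : Nat) → elimNat (λ (j : Nat) → Nat) δ (λ (a : Nat) → λ (f : Nat) → succ f) τ) 2 0
  ~> (λ (δ : Nat) → elimNat (λ (τ : Nat) → Nat) 2 (λ (j : Nat) → λ (a : Nat) → succ a) δ) 0
  ~> elimNat (λ (δ : Nat) → Nat) 2 (λ (τ : Nat) → λ (j : Nat) → succ j) 0
  ~> 2
type:
  Nat


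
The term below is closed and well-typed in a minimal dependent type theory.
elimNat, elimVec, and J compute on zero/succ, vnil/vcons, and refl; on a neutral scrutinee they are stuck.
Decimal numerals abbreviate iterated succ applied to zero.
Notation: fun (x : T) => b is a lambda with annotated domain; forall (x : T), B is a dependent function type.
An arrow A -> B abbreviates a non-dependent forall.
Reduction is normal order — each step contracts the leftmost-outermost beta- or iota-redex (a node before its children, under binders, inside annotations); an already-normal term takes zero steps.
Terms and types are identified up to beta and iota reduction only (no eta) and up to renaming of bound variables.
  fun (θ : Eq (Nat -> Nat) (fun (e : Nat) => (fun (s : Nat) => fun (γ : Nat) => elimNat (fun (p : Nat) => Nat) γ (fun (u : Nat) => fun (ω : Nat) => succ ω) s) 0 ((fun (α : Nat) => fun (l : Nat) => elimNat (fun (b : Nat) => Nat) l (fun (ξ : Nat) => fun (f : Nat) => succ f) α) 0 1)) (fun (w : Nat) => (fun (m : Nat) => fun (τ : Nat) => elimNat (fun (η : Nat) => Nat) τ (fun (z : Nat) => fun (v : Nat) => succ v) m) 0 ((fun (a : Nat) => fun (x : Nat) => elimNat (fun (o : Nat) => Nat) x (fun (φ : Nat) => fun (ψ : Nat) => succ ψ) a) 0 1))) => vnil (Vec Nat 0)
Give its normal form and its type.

normal form:
  fun (θ : Eq (Nat -> Nat) (fun (e : Nat) => 1) (fun (s : Nat) => 1)) => vnil (Vec Nat 0)
type:
  Eq (Nat -> Nat) (fun (θ : Nat) => 1) (fun (e : Nat) => 1) -> Vec (Vec Nat 0) 0


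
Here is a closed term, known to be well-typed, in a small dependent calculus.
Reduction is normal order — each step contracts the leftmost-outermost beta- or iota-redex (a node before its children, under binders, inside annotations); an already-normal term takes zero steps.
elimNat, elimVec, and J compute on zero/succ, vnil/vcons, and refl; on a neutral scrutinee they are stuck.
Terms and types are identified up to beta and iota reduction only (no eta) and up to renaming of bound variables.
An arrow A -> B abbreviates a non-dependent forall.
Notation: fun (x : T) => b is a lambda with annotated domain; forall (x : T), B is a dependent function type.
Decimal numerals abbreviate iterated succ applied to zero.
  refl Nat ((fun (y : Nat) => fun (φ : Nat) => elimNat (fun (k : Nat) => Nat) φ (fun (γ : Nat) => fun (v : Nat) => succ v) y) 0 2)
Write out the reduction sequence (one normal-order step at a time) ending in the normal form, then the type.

normal-order reduction:
  refl Nat ((fun (y : Nat) => fun (φ : Nat) => elimNat (fun (k : Nat) => Nat) φ (fun (γ : Nat) => fun (v : Nat) => succ v) y) 0 2)
  ~> refl Nat ((fun (y : Nat) => elimNat (fun (φ : Nat) => Nat) y (fun (k : Nat) => fun (γ : Nat) => succ γ) 0) 2)
  ~> refl Nat (elimNat (fun (y : Nat) => Nat) 2 (fun (φ : Nat) => fun (k : Nat) => succ k) 0)
  ~> refl Nat 2
the term's type:
  Eq Nat 2 2


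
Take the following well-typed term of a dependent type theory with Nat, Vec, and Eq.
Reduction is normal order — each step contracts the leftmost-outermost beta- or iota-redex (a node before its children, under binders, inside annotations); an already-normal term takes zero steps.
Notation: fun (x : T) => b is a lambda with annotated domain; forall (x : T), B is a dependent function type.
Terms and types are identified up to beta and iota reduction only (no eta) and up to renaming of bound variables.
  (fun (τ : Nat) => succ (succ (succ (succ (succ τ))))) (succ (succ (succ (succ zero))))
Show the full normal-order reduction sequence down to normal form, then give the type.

normal-order reduction sequence:
  (fun (τ : Nat) => succ (succ (succ (succ (succ τ))))) (succ (succ (succ (succ zero))))
  ~> succ (succ (succ (succ (succ (succ (succ (succ (succ zero))))))))
type:
  Nat


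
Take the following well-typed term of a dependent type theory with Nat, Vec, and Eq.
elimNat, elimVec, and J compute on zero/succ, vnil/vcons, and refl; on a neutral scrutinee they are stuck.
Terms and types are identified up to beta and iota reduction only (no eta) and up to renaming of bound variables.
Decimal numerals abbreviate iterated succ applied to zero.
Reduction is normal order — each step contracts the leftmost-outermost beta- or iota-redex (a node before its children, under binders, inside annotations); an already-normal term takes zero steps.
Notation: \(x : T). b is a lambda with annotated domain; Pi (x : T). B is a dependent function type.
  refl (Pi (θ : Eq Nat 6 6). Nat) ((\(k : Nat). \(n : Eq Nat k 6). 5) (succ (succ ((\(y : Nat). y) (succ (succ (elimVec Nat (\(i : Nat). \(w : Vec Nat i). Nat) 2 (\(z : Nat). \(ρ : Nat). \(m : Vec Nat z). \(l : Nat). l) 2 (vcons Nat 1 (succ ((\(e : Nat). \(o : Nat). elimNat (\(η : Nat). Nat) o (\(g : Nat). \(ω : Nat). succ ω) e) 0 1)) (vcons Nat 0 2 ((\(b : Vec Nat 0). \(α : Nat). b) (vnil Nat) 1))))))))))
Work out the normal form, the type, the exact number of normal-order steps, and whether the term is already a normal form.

reduced normal form:
  refl (Pi (θ : Eq Nat 6 6). Nat) (\(k : Eq Nat 6 6). 5)
type:
  Eq (Pi (θ : Eq Nat 6 6). Nat) (\(k : Eq Nat 6 6). 5) (\(n : Eq Nat 6 6). 5)
steps to reach normal form (normal order): 15
already normal: no
first contracted redex: a beta-redex


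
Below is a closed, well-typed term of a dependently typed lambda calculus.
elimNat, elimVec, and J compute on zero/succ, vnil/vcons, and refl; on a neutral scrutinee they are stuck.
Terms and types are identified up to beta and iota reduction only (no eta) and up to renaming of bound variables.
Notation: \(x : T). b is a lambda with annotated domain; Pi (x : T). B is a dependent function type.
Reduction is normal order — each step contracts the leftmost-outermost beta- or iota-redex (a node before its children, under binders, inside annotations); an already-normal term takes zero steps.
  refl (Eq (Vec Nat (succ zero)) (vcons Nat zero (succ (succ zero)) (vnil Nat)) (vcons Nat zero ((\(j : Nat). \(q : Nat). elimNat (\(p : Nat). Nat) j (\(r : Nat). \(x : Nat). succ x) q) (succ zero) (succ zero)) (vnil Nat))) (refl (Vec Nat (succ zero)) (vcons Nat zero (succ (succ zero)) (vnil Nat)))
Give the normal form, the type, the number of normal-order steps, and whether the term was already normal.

resulting normal form:
  refl (Eq (Vec Nat (succ zero)) (vcons Nat zero (succ (succ zero)) (vnil Nat)) (vcons Nat zero (succ (succ zero)) (vnil Nat))) (refl (Vec Nat (succ zero)) (vcons Nat zero (succ (succ zero)) (vnil Nat)))
inferred type:
  Eq (Eq (Vec Nat (succ zero)) (vcons Nat zero (succ (succ zero)) (vnil Nat)) (vcons Nat zero (succ (succ zero)) (vnil Nat))) (refl (Vec Nat (succ zero)) (vcons Nat zero (succ (succ zero)) (vnil Nat))) (refl (Vec Nat (succ zero)) (vcons Nat zero (succ (succ zero)) (vnil Nat)))
steps to reach normal form (normal order): 6
already normal: no
first redex: a beta-redex


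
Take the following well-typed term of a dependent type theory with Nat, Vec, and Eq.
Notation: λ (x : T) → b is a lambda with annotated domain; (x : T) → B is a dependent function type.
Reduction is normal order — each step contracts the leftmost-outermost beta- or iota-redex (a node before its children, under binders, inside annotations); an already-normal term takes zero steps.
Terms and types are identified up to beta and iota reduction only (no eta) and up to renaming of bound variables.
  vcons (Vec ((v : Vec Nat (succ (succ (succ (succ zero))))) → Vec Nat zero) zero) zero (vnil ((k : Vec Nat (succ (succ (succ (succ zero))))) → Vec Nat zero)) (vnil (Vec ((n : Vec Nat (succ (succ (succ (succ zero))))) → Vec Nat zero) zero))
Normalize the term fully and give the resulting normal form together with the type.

reduced normal form:
  vcons (Vec ((v : Vec Nat (succ (succ (succ (succ zero))))) → Vec Nat zero) zero) zero (vnil ((k : Vec Nat (succ (succ (succ (succ zero))))) → Vec Nat zero)) (vnil (Vec ((n : Vec Nat (succ (succ (succ (succ zero))))) → Vec Nat zero) zero))
inferred type:
  Vec (Vec ((v : Vec Nat (succ (succ (succ (succ zero))))) → Vec Nat zero) zero) (succ zero)


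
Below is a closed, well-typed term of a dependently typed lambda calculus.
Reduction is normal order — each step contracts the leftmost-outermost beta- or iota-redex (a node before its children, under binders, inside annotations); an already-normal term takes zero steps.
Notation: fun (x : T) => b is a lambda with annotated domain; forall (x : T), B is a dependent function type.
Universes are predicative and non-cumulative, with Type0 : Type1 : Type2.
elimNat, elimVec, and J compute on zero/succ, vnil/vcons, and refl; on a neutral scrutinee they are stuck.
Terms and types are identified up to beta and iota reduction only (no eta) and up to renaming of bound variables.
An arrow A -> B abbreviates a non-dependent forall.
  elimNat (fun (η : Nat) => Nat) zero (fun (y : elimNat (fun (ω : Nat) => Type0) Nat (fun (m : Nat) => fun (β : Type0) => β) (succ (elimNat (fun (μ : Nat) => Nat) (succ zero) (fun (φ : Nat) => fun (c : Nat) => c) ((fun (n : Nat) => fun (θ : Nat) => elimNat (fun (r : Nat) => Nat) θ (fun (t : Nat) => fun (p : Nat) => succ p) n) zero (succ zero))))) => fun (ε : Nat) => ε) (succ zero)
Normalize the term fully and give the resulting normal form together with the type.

normal form:
  zero
type:
  Nat


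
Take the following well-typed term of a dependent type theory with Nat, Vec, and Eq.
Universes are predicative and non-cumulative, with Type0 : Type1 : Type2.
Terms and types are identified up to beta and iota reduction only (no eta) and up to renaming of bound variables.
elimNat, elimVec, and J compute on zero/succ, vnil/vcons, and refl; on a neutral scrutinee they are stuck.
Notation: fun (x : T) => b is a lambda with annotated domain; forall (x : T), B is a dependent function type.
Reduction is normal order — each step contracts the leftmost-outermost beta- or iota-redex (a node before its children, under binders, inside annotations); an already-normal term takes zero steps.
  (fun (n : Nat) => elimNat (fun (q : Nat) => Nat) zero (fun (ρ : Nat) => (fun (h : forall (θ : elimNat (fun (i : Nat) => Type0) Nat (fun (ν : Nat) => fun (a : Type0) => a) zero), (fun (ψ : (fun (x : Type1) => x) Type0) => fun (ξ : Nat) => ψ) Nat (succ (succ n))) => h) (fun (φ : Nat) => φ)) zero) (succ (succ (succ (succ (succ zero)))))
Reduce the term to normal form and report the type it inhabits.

resulting normal form:
  zero
the term's type:
  Nat
observation: normalization takes exactly 2 steps under the normal-order strategy.


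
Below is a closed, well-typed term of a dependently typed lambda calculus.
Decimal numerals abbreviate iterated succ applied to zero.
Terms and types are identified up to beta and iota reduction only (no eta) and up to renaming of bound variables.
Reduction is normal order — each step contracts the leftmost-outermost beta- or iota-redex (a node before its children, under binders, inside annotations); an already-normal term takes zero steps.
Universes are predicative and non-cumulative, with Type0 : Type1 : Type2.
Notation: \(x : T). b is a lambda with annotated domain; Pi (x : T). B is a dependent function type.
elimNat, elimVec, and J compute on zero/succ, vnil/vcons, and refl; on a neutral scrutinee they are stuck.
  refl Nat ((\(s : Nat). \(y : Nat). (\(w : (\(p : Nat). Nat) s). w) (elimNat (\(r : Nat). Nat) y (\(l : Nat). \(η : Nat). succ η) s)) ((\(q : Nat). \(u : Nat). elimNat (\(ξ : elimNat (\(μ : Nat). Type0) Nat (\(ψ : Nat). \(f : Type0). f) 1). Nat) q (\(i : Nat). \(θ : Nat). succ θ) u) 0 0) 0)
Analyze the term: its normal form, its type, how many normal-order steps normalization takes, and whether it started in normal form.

resulting normal form:
  refl Nat 0
the term's type:
  Eq Nat 0 0
reduction steps (normal order): 7
started in normal form: no
first contracted redex: a beta-redex


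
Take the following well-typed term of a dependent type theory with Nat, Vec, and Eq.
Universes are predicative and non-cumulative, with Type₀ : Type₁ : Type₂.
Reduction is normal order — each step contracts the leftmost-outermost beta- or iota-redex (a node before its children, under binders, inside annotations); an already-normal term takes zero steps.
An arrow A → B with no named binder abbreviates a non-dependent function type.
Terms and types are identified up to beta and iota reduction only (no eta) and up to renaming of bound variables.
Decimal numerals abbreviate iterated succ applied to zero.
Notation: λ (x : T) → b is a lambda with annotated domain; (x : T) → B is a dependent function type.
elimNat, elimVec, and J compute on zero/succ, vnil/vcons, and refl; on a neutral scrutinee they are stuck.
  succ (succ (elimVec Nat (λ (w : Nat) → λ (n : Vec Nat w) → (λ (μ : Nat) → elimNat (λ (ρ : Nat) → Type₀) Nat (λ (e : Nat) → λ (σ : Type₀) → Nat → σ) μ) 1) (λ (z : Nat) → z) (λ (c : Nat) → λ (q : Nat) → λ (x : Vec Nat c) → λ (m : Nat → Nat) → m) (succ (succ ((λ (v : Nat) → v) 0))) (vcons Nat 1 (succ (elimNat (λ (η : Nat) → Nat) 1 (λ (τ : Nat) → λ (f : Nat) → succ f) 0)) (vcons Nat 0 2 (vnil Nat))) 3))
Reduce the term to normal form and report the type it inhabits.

reduced normal form:
  5
inferred type:
  Nat


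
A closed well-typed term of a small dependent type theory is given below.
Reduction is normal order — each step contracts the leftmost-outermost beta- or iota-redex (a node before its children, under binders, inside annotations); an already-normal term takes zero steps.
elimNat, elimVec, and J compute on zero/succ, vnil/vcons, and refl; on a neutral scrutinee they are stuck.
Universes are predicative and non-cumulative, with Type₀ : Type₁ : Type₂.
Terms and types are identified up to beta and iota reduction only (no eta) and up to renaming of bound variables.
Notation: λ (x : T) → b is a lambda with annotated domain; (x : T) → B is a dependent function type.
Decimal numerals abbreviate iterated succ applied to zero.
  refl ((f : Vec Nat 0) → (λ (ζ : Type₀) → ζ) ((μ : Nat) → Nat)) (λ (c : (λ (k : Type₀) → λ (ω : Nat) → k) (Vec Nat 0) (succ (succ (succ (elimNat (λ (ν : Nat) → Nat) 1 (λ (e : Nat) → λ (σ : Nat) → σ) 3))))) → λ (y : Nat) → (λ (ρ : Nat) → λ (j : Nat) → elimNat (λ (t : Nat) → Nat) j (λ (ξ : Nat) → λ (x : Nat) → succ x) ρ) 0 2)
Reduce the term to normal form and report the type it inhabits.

reduced normal form:
  refl ((f : Vec Nat 0) → (ζ : Nat) → Nat) (λ (μ : Vec Nat 0) → λ (c : Nat) → 2)
type:
  Eq ((f : Vec Nat 0) → (ζ : Nat) → Nat) (λ (μ : Vec Nat 0) → λ (c : Nat) → 2) (λ (k : Vec Nat 0) → λ (ω : Nat) → 2)


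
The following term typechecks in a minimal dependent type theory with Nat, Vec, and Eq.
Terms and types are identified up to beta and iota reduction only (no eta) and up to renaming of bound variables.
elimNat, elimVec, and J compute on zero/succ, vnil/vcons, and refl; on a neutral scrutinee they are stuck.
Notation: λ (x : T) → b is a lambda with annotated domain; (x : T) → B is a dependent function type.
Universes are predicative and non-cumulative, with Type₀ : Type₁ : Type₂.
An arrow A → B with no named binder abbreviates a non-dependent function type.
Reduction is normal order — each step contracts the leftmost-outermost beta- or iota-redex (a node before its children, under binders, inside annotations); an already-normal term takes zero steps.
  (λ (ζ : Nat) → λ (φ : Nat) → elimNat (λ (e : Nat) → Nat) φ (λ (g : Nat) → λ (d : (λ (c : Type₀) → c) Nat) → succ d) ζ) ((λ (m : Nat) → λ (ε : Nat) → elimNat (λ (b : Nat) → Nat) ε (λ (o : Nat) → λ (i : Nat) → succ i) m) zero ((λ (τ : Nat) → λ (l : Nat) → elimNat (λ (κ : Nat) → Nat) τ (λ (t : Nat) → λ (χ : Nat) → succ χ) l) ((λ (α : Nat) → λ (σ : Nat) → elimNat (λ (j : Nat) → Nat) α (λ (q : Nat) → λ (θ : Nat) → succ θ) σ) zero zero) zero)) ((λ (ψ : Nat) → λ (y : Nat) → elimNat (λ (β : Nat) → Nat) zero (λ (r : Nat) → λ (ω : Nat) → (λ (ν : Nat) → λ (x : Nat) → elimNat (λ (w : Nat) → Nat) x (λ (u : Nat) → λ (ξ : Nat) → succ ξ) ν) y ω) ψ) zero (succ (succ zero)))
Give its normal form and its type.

reduced normal form:
  zero
inferred type:
  Nat


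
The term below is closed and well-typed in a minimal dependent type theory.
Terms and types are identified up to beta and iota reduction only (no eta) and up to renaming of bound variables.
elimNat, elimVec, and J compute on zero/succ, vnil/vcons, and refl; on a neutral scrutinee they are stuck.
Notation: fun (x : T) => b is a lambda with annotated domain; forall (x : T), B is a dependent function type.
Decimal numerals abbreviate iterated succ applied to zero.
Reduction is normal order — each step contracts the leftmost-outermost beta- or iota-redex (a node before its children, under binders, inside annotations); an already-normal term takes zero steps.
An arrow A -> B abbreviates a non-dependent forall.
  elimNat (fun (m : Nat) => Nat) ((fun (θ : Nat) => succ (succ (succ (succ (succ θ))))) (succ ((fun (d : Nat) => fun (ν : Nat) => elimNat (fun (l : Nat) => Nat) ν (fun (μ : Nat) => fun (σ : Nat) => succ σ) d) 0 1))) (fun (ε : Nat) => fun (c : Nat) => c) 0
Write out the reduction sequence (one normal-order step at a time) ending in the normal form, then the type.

normal-order reduction sequence:
  elimNat (fun (m : Nat) => Nat) ((fun (θ : Nat) => succ (succ (succ (succ (succ θ))))) (succ ((fun (d : Nat) => fun (ν : Nat) => elimNat (fun (l : Nat) => Nat) ν (fun (μ : Nat) => fun (σ : Nat) => succ σ) d) 0 1))) (fun (ε : Nat) => fun (c : Nat) => c) 0
  ~> (fun (m : Nat) => succ (succ (succ (succ (succ m))))) (succ ((fun (θ : Nat) => fun (d : Nat) => elimNat (fun (ν : Nat) => Nat) d (fun (l : Nat) => fun (μ : Nat) => succ μ) θ) 0 1))
  ~> succ (succ (succ (succ (succ (succ ((fun (m : Nat) => fun (θ : Nat) => elimNat (fun (d : Nat) => Nat) θ (fun (ν : Nat) => fun (l : Nat) => succ l) m) 0 1))))))
  ~> succ (succ (succ (succ (succ (succ ((fun (m : Nat) => elimNat (fun (θ : Nat) => Nat) m (fun (d : Nat) => fun (ν : Nat) => succ ν) 0) 1))))))
  ~> succ (succ (succ (succ (succ (succ (elimNat (fun (m : Nat) => Nat) 1 (fun (θ : Nat) => fun (d : Nat) => succ d) 0))))))
  ~> 7
type:
  Nat


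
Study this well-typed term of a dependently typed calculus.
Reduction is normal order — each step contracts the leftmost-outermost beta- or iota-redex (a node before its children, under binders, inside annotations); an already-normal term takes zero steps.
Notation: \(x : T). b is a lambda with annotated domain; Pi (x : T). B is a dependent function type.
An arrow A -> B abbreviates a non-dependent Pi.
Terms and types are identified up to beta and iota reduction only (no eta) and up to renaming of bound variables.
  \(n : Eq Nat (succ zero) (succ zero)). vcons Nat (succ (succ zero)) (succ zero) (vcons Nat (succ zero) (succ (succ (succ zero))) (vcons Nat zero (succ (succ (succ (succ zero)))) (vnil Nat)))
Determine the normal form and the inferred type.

reduced normal form:
  \(n : Eq Nat (succ zero) (succ zero)). vcons Nat (succ (succ zero)) (succ zero) (vcons Nat (succ zero) (succ (succ (succ zero))) (vcons Nat zero (succ (succ (succ (succ zero)))) (vnil Nat)))
type:
  Eq Nat (succ zero) (succ zero) -> Vec Nat (succ (succ (succ zero)))
observation: no redex remains anywhere in the term; it is its own normal form.


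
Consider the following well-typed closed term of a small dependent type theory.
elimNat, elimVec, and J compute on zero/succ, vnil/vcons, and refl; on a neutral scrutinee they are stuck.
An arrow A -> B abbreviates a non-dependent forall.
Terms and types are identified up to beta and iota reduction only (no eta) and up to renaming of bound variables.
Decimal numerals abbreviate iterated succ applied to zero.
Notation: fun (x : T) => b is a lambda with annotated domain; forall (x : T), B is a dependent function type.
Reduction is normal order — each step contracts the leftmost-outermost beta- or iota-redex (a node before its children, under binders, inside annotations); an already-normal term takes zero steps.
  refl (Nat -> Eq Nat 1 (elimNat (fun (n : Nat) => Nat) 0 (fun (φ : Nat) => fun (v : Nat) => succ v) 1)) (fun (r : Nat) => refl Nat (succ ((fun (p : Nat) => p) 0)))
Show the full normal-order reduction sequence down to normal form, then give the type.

normal-order reduction:
  refl (Nat -> Eq Nat 1 (elimNat (fun (n : Nat) => Nat) 0 (fun (φ : Nat) => fun (v : Nat) => succ v) 1)) (fun (r : Nat) => refl Nat (succ ((fun (p : Nat) => p) 0)))
  ~> refl (Nat -> Eq Nat 1 ((fun (n : Nat) => fun (φ : Nat) => succ φ) 0 (elimNat (fun (v : Nat) => Nat) 0 (fun (r : Nat) => fun (p : Nat) => succ p) 0))) (fun (μ : Nat) => refl Nat (succ ((fun (χ : Nat) => χ) 0)))
  ~> refl (Nat -> Eq Nat 1 ((fun (n : Nat) => succ n) (elimNat (fun (φ : Nat) => Nat) 0 (fun (v : Nat) => fun (r : Nat) => succ r) 0))) (fun (p : Nat) => refl Nat (succ ((fun (μ : Nat) => μ) 0)))
  ~> refl (Nat -> Eq Nat 1 (succ (elimNat (fun (n : Nat) => Nat) 0 (fun (φ : Nat) => fun (v : Nat) => succ v) 0))) (fun (r : Nat) => refl Nat (succ ((fun (p : Nat) => p) 0)))
  ~> refl (Nat -> Eq Nat 1 1) (fun (n : Nat) => refl Nat (succ ((fun (φ : Nat) => φ) 0)))
  ~> refl (Nat -> Eq Nat 1 1) (fun (n : Nat) => refl Nat 1)
the term's type:
  Eq (Nat -> Eq Nat 1 1) (fun (n : Nat) => refl Nat 1) (fun (φ : Nat) => refl Nat 1)


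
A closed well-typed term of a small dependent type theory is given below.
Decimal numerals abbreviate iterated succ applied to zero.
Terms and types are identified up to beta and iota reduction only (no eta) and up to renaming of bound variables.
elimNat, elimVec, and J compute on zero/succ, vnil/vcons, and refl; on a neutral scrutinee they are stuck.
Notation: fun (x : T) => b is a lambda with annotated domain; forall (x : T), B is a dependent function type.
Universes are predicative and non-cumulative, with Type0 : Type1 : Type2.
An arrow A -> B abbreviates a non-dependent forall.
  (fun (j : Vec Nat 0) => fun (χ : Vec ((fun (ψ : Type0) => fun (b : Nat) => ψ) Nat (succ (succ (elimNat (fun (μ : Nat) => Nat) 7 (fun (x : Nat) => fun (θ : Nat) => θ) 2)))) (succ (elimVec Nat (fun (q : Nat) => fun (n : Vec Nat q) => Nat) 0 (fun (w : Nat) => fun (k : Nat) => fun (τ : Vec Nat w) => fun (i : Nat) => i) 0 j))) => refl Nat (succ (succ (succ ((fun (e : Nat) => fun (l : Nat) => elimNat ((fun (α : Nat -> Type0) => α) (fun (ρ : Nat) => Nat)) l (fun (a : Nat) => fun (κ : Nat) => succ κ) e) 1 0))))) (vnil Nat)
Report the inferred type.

type:
  Vec Nat 1 -> Eq Nat 4 4


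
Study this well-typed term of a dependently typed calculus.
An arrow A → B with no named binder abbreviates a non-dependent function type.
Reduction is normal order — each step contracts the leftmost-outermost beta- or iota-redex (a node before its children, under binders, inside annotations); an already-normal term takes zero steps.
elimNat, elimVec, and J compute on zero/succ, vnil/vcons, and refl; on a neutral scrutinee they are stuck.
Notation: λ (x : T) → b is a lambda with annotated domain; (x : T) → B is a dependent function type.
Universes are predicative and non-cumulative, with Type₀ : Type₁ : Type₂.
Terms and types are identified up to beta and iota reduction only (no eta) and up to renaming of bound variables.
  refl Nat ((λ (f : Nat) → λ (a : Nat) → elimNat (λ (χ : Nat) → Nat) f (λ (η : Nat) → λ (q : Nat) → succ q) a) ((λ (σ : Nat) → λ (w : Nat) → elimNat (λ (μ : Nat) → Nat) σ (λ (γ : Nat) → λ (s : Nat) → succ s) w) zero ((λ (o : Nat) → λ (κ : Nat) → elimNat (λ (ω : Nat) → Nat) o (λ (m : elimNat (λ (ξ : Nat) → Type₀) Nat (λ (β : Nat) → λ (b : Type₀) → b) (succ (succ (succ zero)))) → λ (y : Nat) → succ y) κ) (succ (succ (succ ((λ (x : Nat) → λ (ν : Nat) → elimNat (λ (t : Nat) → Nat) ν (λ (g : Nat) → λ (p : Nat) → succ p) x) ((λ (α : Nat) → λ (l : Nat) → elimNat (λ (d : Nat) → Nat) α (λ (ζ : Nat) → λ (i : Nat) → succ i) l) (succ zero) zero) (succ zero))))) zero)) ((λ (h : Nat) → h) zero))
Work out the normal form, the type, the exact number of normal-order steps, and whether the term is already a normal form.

normal form:
  refl Nat (succ (succ (succ (succ (succ zero)))))
type:
  Eq Nat (succ (succ (succ (succ (succ zero))))) (succ (succ (succ (succ (succ zero)))))
normal-order step count: 34
term was already normal: no
first redex: a beta-redex


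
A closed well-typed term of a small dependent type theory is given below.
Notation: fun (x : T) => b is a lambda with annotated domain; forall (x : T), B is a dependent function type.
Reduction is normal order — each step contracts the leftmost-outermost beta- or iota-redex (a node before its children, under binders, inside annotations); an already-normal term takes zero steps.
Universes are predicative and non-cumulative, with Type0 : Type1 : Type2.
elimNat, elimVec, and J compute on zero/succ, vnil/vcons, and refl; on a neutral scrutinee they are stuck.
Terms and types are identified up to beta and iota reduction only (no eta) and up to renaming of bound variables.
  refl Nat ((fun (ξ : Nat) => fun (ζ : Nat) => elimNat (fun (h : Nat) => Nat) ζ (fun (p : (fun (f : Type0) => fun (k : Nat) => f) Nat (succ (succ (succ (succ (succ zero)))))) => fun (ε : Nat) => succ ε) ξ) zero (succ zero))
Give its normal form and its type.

reduced normal form:
  refl Nat (succ zero)
the term's type:
  Eq Nat (succ zero) (succ zero)
observation: the term reaches its normal form after 3 normal-order steps.


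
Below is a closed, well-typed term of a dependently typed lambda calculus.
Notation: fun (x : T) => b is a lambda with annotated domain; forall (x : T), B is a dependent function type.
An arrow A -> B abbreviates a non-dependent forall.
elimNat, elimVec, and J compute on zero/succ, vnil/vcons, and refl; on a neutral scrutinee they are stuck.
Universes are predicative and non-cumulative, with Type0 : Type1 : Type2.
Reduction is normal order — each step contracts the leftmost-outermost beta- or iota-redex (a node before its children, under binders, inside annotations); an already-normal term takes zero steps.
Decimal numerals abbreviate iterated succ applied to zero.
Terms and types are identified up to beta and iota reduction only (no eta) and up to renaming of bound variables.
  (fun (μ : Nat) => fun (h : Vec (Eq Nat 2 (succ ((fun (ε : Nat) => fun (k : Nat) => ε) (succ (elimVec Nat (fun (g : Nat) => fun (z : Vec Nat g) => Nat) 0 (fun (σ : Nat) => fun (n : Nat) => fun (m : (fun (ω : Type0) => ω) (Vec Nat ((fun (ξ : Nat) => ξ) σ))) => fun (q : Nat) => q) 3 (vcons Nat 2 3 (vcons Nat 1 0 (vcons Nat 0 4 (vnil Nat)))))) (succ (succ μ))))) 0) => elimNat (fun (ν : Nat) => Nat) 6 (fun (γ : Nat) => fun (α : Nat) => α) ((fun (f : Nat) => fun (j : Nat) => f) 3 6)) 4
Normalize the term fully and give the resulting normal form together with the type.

reduced normal form:
  fun (μ : Vec (Eq Nat 2 2) 0) => 6
the term's type:
  Vec (Eq Nat 2 2) 0 -> Nat
observation: 31 normal-order steps normalize the term, beginning with a beta-redex.


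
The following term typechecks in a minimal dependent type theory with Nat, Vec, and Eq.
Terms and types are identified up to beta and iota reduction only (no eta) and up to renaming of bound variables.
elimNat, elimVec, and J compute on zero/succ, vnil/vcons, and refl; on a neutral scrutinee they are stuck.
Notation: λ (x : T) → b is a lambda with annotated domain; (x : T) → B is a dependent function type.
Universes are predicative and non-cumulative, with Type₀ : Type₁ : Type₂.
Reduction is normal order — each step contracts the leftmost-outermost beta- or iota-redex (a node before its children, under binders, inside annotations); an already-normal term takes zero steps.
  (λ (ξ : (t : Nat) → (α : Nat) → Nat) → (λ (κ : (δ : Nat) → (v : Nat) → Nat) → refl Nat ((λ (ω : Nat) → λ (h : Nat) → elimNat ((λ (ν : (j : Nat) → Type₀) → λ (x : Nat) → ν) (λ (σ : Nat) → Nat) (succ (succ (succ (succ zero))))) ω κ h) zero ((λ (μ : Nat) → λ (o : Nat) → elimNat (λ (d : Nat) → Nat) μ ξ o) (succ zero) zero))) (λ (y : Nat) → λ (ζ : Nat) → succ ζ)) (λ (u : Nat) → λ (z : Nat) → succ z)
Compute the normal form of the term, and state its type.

reduced normal form:
  refl Nat (succ zero)
inferred type:
  Eq Nat (succ zero) (succ zero)
observation: normalization takes exactly 13 steps under the normal-order strategy.


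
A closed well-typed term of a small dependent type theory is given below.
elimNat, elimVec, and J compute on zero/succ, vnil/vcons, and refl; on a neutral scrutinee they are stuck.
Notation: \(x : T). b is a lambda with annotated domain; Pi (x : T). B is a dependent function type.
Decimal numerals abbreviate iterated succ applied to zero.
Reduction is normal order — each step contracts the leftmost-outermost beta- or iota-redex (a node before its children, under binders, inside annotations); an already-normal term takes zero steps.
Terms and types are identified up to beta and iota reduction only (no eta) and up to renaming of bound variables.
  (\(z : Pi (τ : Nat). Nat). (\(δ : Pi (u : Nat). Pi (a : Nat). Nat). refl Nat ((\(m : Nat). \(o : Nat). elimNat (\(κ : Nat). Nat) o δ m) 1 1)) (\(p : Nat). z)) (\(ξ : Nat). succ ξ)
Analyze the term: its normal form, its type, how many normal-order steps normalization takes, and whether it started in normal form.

normal form:
  refl Nat 2
inferred type:
  Eq Nat 2 2
normal-order step count: 8
already normal: no
first contracted redex: a beta-redex


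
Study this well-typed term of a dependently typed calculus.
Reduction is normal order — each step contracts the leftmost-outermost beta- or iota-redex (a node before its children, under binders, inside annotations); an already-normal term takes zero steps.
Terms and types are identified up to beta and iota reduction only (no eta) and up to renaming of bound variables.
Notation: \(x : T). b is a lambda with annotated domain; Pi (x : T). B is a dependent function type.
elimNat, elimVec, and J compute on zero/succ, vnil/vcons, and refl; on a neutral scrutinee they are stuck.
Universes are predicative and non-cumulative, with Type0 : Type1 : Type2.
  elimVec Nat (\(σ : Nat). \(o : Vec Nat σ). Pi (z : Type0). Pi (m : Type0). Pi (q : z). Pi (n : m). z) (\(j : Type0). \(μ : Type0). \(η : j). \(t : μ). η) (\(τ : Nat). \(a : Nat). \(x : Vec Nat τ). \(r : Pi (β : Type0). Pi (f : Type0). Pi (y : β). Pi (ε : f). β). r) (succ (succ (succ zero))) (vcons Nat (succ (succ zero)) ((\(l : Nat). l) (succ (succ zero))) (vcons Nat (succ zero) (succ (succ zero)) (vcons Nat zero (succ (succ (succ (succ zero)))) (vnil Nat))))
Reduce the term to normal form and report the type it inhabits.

reduced normal form:
  \(σ : Type0). \(o : Type0). \(z : σ). \(m : o). z
type:
  Pi (σ : Type0). Pi (o : Type0). Pi (z : σ). Pi (m : o). σ


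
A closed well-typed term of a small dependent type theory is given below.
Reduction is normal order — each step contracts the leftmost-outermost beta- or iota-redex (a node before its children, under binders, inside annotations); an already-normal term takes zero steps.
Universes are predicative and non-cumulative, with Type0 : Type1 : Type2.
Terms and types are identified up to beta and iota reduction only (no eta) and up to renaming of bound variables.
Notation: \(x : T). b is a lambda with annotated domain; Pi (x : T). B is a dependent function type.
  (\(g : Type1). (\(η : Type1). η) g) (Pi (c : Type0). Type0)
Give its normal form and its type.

reduced normal form:
  Pi (g : Type0). Type0
type:
  Type1
observation: the term reaches its normal form after 2 normal-order steps.


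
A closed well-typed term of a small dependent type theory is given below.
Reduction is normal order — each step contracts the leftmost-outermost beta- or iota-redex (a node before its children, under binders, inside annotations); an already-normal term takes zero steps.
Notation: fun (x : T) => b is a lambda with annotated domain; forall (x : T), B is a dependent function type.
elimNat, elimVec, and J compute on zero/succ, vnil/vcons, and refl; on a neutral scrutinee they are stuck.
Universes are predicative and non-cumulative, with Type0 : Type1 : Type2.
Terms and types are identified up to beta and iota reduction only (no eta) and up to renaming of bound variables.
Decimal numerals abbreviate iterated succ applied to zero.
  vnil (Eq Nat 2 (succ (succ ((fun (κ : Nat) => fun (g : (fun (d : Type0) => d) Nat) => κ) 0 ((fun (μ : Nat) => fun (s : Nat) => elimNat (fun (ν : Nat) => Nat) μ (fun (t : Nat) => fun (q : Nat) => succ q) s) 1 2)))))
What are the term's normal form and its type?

resulting normal form:
  vnil (Eq Nat 2 2)
inferred type:
  Vec (Eq Nat 2 2) 0


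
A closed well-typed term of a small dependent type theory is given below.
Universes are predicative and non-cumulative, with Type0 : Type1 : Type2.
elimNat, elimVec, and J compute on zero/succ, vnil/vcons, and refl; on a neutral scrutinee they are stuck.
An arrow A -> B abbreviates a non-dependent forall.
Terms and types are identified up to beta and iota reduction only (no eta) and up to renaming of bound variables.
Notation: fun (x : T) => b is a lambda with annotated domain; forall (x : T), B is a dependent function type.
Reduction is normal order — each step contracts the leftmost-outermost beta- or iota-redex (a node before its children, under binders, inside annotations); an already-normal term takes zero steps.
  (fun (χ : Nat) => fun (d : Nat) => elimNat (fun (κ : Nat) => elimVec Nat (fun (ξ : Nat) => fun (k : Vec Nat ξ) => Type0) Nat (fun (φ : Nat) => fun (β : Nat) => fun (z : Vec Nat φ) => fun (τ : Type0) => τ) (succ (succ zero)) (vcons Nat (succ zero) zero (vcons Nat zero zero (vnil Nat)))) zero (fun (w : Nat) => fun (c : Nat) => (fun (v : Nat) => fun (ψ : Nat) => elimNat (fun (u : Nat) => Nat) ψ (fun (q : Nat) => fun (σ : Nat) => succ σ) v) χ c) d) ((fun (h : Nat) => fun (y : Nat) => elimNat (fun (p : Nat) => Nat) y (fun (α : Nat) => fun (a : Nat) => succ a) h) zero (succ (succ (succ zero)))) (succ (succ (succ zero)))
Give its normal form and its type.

normal form:
  succ (succ (succ (succ (succ (succ (succ (succ (succ zero))))))))
type:
  Nat


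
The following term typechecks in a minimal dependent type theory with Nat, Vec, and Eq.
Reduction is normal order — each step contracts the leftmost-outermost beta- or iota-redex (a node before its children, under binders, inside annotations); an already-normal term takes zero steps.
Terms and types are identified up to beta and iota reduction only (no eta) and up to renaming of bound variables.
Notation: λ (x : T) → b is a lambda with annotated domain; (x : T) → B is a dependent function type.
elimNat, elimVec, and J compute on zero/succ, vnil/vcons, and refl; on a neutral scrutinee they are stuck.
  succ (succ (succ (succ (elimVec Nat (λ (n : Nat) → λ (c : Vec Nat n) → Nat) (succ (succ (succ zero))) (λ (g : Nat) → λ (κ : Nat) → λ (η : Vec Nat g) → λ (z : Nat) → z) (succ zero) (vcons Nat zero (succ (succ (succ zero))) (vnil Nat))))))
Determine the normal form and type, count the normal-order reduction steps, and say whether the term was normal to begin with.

normal form:
  succ (succ (succ (succ (succ (succ (succ zero))))))
inferred type:
  Nat
steps to reach normal form (normal order): 6
already normal: no
first contracted redex: an elimVec iota-redex


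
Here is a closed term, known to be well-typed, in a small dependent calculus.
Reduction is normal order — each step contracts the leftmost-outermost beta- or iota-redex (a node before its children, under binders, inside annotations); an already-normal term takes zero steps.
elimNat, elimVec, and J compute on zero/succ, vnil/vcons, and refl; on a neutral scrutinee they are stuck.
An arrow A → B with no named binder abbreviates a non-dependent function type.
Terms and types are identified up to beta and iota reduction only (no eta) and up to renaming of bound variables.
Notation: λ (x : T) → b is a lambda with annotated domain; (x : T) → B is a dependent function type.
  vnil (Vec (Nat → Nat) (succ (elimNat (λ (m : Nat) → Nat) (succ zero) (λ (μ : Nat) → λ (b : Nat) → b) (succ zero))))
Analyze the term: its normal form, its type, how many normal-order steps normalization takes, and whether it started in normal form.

reduced normal form:
  vnil (Vec (Nat → Nat) (succ (succ zero)))
inferred type:
  Vec (Vec (Nat → Nat) (succ (succ zero))) zero
normal-order step count: 4
already normal: no
first redex: an elimNat iota-redex


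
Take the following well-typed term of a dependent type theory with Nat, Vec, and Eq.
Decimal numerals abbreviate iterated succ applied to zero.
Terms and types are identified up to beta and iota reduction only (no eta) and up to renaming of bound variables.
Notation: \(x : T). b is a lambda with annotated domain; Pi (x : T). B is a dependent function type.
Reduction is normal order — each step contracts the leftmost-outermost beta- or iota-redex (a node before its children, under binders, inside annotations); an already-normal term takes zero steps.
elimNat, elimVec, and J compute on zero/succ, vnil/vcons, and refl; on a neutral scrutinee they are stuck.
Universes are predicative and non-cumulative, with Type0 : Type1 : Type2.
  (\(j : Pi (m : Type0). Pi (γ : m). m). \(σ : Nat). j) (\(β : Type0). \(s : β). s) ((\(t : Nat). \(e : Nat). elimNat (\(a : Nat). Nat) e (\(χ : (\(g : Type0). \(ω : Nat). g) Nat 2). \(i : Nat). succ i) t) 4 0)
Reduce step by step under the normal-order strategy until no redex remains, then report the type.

normal-order reduction:
  (\(j : Pi (m : Type0). Pi (γ : m). m). \(σ : Nat). j) (\(β : Type0). \(s : β). s) ((\(t : Nat). \(e : Nat). elimNat (\(a : Nat). Nat) e (\(χ : (\(g : Type0). \(ω : Nat). g) Nat 2). \(i : Nat). succ i) t) 4 0)
  ~> (\(j : Nat). \(m : Type0). \(γ : m). γ) ((\(σ : Nat). \(β : Nat). elimNat (\(s : Nat). Nat) β (\(t : (\(e : Type0). \(a : Nat). e) Nat 2). \(χ : Nat). succ χ) σ) 4 0)
  ~> \(j : Type0). \(m : j). m
type:
  Pi (j : Type0). Pi (m : j). j


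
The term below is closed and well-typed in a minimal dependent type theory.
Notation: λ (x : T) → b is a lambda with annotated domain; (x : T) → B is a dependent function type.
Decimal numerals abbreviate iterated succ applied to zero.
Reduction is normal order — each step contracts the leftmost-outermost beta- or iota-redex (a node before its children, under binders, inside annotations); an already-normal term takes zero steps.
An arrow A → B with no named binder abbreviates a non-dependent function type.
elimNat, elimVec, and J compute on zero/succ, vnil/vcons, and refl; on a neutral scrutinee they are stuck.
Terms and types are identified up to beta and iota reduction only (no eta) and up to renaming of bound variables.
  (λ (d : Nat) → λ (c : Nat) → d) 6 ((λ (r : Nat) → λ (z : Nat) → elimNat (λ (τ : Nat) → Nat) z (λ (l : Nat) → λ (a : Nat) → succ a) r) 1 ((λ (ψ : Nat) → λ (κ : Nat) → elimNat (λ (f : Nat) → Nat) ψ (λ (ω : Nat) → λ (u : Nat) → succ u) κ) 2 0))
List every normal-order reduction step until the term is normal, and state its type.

reduction (normal order):
  (λ (d : Nat) → λ (c : Nat) → d) 6 ((λ (r : Nat) → λ (z : Nat) → elimNat (λ (τ : Nat) → Nat) z (λ (l : Nat) → λ (a : Nat) → succ a) r) 1 ((λ (ψ : Nat) → λ (κ : Nat) → elimNat (λ (f : Nat) → Nat) ψ (λ (ω : Nat) → λ (u : Nat) → succ u) κ) 2 0))
  ~> (λ (d : Nat) → 6) ((λ (c : Nat) → λ (r : Nat) → elimNat (λ (z : Nat) → Nat) r (λ (τ : Nat) → λ (l : Nat) → succ l) c) 1 ((λ (a : Nat) → λ (ψ : Nat) → elimNat (λ (κ : Nat) → Nat) a (λ (f : Nat) → λ (ω : Nat) → succ ω) ψ) 2 0))
  ~> 6
the term's type:
  Nat
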